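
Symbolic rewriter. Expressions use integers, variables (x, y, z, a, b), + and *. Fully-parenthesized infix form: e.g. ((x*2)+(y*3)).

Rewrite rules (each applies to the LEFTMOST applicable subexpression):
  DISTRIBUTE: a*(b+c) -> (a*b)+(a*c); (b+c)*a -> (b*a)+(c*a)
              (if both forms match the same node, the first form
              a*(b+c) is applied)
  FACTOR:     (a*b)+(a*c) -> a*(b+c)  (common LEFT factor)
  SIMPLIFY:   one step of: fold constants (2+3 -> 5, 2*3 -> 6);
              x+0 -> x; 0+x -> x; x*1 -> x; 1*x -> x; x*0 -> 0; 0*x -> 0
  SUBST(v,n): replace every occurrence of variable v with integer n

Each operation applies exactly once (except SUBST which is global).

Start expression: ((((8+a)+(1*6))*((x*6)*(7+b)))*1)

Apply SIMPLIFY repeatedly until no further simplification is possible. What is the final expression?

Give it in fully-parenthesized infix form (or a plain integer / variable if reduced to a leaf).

Answer: (((8+a)+6)*((x*6)*(7+b)))

Derivation:
Start: ((((8+a)+(1*6))*((x*6)*(7+b)))*1)
Step 1: at root: ((((8+a)+(1*6))*((x*6)*(7+b)))*1) -> (((8+a)+(1*6))*((x*6)*(7+b))); overall: ((((8+a)+(1*6))*((x*6)*(7+b)))*1) -> (((8+a)+(1*6))*((x*6)*(7+b)))
Step 2: at LR: (1*6) -> 6; overall: (((8+a)+(1*6))*((x*6)*(7+b))) -> (((8+a)+6)*((x*6)*(7+b)))
Fixed point: (((8+a)+6)*((x*6)*(7+b)))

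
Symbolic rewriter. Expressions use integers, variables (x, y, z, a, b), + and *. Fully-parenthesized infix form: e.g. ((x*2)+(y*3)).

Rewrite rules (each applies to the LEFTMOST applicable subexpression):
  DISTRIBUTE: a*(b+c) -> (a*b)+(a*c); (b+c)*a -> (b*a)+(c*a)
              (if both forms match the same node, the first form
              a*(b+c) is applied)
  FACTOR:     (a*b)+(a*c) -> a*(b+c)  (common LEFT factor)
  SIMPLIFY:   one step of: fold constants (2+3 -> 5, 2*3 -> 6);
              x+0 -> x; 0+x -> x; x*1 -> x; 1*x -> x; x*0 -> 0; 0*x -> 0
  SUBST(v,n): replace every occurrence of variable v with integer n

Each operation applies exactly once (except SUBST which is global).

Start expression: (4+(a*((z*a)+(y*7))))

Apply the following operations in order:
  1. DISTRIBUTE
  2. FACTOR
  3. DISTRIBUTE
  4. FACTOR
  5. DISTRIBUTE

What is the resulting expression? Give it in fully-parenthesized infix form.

Start: (4+(a*((z*a)+(y*7))))
Apply DISTRIBUTE at R (target: (a*((z*a)+(y*7)))): (4+(a*((z*a)+(y*7)))) -> (4+((a*(z*a))+(a*(y*7))))
Apply FACTOR at R (target: ((a*(z*a))+(a*(y*7)))): (4+((a*(z*a))+(a*(y*7)))) -> (4+(a*((z*a)+(y*7))))
Apply DISTRIBUTE at R (target: (a*((z*a)+(y*7)))): (4+(a*((z*a)+(y*7)))) -> (4+((a*(z*a))+(a*(y*7))))
Apply FACTOR at R (target: ((a*(z*a))+(a*(y*7)))): (4+((a*(z*a))+(a*(y*7)))) -> (4+(a*((z*a)+(y*7))))
Apply DISTRIBUTE at R (target: (a*((z*a)+(y*7)))): (4+(a*((z*a)+(y*7)))) -> (4+((a*(z*a))+(a*(y*7))))

Answer: (4+((a*(z*a))+(a*(y*7))))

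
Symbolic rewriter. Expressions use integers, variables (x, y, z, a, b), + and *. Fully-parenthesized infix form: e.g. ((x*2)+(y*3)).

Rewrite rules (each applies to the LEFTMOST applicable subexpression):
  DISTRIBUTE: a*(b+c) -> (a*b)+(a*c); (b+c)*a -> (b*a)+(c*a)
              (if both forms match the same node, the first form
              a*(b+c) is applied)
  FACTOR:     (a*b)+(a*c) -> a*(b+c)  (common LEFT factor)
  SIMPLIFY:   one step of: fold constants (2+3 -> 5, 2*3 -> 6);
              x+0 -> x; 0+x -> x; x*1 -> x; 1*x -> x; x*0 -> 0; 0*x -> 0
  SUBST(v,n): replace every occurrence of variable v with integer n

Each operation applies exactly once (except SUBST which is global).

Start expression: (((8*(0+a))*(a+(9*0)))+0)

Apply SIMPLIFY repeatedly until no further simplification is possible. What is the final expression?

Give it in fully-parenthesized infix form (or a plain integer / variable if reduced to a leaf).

Answer: ((8*a)*a)

Derivation:
Start: (((8*(0+a))*(a+(9*0)))+0)
Step 1: at root: (((8*(0+a))*(a+(9*0)))+0) -> ((8*(0+a))*(a+(9*0))); overall: (((8*(0+a))*(a+(9*0)))+0) -> ((8*(0+a))*(a+(9*0)))
Step 2: at LR: (0+a) -> a; overall: ((8*(0+a))*(a+(9*0))) -> ((8*a)*(a+(9*0)))
Step 3: at RR: (9*0) -> 0; overall: ((8*a)*(a+(9*0))) -> ((8*a)*(a+0))
Step 4: at R: (a+0) -> a; overall: ((8*a)*(a+0)) -> ((8*a)*a)
Fixed point: ((8*a)*a)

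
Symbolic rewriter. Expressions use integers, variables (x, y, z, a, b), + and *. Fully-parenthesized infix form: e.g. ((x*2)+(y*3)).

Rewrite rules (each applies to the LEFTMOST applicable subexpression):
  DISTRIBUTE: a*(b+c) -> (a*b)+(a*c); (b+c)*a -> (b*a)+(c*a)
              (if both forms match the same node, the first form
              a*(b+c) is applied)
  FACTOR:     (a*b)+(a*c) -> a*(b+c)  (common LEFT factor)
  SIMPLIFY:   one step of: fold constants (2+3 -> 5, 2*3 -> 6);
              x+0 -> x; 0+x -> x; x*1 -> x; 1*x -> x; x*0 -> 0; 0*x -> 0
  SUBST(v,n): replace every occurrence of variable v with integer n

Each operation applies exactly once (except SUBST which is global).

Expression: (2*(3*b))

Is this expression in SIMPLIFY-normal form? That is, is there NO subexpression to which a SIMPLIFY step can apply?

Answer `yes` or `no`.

Expression: (2*(3*b))
Scanning for simplifiable subexpressions (pre-order)...
  at root: (2*(3*b)) (not simplifiable)
  at R: (3*b) (not simplifiable)
Result: no simplifiable subexpression found -> normal form.

Answer: yes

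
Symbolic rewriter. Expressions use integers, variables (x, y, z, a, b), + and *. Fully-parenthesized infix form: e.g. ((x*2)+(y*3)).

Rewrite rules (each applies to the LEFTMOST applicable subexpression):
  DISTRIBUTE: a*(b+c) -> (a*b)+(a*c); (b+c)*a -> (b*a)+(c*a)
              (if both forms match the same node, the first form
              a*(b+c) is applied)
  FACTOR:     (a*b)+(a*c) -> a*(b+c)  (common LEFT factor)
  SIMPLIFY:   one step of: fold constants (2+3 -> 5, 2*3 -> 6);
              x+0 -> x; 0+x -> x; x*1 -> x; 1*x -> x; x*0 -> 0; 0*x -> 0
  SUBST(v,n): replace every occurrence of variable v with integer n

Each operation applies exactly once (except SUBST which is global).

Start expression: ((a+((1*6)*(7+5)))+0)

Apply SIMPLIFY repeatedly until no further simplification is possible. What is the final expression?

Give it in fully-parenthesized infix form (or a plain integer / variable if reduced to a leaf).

Start: ((a+((1*6)*(7+5)))+0)
Step 1: at root: ((a+((1*6)*(7+5)))+0) -> (a+((1*6)*(7+5))); overall: ((a+((1*6)*(7+5)))+0) -> (a+((1*6)*(7+5)))
Step 2: at RL: (1*6) -> 6; overall: (a+((1*6)*(7+5))) -> (a+(6*(7+5)))
Step 3: at RR: (7+5) -> 12; overall: (a+(6*(7+5))) -> (a+(6*12))
Step 4: at R: (6*12) -> 72; overall: (a+(6*12)) -> (a+72)
Fixed point: (a+72)

Answer: (a+72)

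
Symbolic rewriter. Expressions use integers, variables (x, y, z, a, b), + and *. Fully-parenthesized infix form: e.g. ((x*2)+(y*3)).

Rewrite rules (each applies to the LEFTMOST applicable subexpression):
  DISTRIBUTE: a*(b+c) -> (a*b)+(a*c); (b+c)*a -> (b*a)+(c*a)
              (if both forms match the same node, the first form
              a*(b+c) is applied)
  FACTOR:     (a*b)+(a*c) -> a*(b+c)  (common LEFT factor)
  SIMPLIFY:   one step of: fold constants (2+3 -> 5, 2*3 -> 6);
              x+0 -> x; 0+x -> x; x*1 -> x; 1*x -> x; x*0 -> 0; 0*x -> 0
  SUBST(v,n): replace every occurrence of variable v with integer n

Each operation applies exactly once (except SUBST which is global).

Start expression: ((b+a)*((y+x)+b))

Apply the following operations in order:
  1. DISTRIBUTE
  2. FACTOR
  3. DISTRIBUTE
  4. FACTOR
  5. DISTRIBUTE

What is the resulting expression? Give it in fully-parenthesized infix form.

Answer: (((b+a)*(y+x))+((b+a)*b))

Derivation:
Start: ((b+a)*((y+x)+b))
Apply DISTRIBUTE at root (target: ((b+a)*((y+x)+b))): ((b+a)*((y+x)+b)) -> (((b+a)*(y+x))+((b+a)*b))
Apply FACTOR at root (target: (((b+a)*(y+x))+((b+a)*b))): (((b+a)*(y+x))+((b+a)*b)) -> ((b+a)*((y+x)+b))
Apply DISTRIBUTE at root (target: ((b+a)*((y+x)+b))): ((b+a)*((y+x)+b)) -> (((b+a)*(y+x))+((b+a)*b))
Apply FACTOR at root (target: (((b+a)*(y+x))+((b+a)*b))): (((b+a)*(y+x))+((b+a)*b)) -> ((b+a)*((y+x)+b))
Apply DISTRIBUTE at root (target: ((b+a)*((y+x)+b))): ((b+a)*((y+x)+b)) -> (((b+a)*(y+x))+((b+a)*b))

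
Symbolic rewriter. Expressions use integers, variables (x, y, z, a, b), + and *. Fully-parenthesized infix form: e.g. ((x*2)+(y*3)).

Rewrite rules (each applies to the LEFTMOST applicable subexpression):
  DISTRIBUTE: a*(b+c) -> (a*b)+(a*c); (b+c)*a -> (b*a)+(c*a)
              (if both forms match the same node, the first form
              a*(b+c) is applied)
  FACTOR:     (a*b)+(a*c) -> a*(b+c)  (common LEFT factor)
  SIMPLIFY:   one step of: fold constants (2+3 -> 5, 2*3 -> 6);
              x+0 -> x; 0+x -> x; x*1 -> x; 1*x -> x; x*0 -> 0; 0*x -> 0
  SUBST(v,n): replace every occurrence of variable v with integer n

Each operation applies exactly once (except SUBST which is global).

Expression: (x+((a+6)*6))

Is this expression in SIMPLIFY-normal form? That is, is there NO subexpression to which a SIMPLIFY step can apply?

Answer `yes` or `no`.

Answer: yes

Derivation:
Expression: (x+((a+6)*6))
Scanning for simplifiable subexpressions (pre-order)...
  at root: (x+((a+6)*6)) (not simplifiable)
  at R: ((a+6)*6) (not simplifiable)
  at RL: (a+6) (not simplifiable)
Result: no simplifiable subexpression found -> normal form.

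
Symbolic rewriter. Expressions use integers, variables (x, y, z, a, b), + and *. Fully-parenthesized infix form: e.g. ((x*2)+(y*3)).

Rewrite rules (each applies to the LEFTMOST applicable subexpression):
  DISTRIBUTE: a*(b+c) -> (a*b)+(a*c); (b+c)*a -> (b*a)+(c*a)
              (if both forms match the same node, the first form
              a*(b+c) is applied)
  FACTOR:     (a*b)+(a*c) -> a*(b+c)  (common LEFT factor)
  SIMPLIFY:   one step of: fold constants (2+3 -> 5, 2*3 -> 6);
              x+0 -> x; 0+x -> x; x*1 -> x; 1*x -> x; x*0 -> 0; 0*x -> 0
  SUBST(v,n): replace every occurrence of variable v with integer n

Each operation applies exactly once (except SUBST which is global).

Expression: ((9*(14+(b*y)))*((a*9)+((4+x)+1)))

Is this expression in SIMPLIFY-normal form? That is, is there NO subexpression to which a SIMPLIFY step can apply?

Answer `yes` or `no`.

Expression: ((9*(14+(b*y)))*((a*9)+((4+x)+1)))
Scanning for simplifiable subexpressions (pre-order)...
  at root: ((9*(14+(b*y)))*((a*9)+((4+x)+1))) (not simplifiable)
  at L: (9*(14+(b*y))) (not simplifiable)
  at LR: (14+(b*y)) (not simplifiable)
  at LRR: (b*y) (not simplifiable)
  at R: ((a*9)+((4+x)+1)) (not simplifiable)
  at RL: (a*9) (not simplifiable)
  at RR: ((4+x)+1) (not simplifiable)
  at RRL: (4+x) (not simplifiable)
Result: no simplifiable subexpression found -> normal form.

Answer: yes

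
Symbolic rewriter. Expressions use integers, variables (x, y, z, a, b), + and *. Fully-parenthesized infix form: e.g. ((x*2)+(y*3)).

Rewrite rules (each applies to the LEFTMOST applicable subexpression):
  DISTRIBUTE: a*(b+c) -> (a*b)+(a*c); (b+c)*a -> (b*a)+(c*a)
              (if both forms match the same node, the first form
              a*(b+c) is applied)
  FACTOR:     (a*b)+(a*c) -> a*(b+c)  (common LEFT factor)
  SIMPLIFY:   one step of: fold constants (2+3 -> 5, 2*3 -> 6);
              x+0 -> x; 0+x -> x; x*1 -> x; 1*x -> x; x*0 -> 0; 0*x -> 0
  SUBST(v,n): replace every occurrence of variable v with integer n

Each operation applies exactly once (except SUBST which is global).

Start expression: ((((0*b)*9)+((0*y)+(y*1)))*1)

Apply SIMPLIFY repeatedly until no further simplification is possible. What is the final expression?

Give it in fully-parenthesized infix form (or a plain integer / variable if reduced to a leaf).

Answer: y

Derivation:
Start: ((((0*b)*9)+((0*y)+(y*1)))*1)
Step 1: at root: ((((0*b)*9)+((0*y)+(y*1)))*1) -> (((0*b)*9)+((0*y)+(y*1))); overall: ((((0*b)*9)+((0*y)+(y*1)))*1) -> (((0*b)*9)+((0*y)+(y*1)))
Step 2: at LL: (0*b) -> 0; overall: (((0*b)*9)+((0*y)+(y*1))) -> ((0*9)+((0*y)+(y*1)))
Step 3: at L: (0*9) -> 0; overall: ((0*9)+((0*y)+(y*1))) -> (0+((0*y)+(y*1)))
Step 4: at root: (0+((0*y)+(y*1))) -> ((0*y)+(y*1)); overall: (0+((0*y)+(y*1))) -> ((0*y)+(y*1))
Step 5: at L: (0*y) -> 0; overall: ((0*y)+(y*1)) -> (0+(y*1))
Step 6: at root: (0+(y*1)) -> (y*1); overall: (0+(y*1)) -> (y*1)
Step 7: at root: (y*1) -> y; overall: (y*1) -> y
Fixed point: y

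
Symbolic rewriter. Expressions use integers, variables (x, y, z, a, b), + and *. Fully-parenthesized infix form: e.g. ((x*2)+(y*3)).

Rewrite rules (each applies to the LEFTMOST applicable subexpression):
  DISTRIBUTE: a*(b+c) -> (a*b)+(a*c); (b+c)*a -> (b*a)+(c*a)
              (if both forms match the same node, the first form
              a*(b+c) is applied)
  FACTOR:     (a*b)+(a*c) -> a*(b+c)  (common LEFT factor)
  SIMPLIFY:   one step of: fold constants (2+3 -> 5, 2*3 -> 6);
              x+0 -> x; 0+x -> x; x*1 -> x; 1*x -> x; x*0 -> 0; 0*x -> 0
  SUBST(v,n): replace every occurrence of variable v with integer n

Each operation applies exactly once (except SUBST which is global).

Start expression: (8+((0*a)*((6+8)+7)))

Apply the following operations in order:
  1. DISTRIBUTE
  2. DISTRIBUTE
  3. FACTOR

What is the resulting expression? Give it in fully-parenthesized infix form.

Start: (8+((0*a)*((6+8)+7)))
Apply DISTRIBUTE at R (target: ((0*a)*((6+8)+7))): (8+((0*a)*((6+8)+7))) -> (8+(((0*a)*(6+8))+((0*a)*7)))
Apply DISTRIBUTE at RL (target: ((0*a)*(6+8))): (8+(((0*a)*(6+8))+((0*a)*7))) -> (8+((((0*a)*6)+((0*a)*8))+((0*a)*7)))
Apply FACTOR at RL (target: (((0*a)*6)+((0*a)*8))): (8+((((0*a)*6)+((0*a)*8))+((0*a)*7))) -> (8+(((0*a)*(6+8))+((0*a)*7)))

Answer: (8+(((0*a)*(6+8))+((0*a)*7)))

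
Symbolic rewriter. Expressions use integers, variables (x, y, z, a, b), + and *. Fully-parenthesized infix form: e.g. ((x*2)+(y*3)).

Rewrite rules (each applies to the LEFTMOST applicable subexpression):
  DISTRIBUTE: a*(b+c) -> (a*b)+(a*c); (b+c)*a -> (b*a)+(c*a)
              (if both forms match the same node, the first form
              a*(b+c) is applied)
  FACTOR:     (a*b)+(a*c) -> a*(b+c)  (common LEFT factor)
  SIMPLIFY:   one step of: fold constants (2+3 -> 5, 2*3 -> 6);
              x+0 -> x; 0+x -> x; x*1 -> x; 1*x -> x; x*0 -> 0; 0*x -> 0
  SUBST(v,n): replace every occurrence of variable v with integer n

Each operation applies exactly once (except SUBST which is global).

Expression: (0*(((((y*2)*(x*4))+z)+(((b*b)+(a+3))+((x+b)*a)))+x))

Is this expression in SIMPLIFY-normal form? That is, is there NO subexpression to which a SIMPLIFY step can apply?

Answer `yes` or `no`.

Expression: (0*(((((y*2)*(x*4))+z)+(((b*b)+(a+3))+((x+b)*a)))+x))
Scanning for simplifiable subexpressions (pre-order)...
  at root: (0*(((((y*2)*(x*4))+z)+(((b*b)+(a+3))+((x+b)*a)))+x)) (SIMPLIFIABLE)
  at R: (((((y*2)*(x*4))+z)+(((b*b)+(a+3))+((x+b)*a)))+x) (not simplifiable)
  at RL: ((((y*2)*(x*4))+z)+(((b*b)+(a+3))+((x+b)*a))) (not simplifiable)
  at RLL: (((y*2)*(x*4))+z) (not simplifiable)
  at RLLL: ((y*2)*(x*4)) (not simplifiable)
  at RLLLL: (y*2) (not simplifiable)
  at RLLLR: (x*4) (not simplifiable)
  at RLR: (((b*b)+(a+3))+((x+b)*a)) (not simplifiable)
  at RLRL: ((b*b)+(a+3)) (not simplifiable)
  at RLRLL: (b*b) (not simplifiable)
  at RLRLR: (a+3) (not simplifiable)
  at RLRR: ((x+b)*a) (not simplifiable)
  at RLRRL: (x+b) (not simplifiable)
Found simplifiable subexpr at path root: (0*(((((y*2)*(x*4))+z)+(((b*b)+(a+3))+((x+b)*a)))+x))
One SIMPLIFY step would give: 0
-> NOT in normal form.

Answer: no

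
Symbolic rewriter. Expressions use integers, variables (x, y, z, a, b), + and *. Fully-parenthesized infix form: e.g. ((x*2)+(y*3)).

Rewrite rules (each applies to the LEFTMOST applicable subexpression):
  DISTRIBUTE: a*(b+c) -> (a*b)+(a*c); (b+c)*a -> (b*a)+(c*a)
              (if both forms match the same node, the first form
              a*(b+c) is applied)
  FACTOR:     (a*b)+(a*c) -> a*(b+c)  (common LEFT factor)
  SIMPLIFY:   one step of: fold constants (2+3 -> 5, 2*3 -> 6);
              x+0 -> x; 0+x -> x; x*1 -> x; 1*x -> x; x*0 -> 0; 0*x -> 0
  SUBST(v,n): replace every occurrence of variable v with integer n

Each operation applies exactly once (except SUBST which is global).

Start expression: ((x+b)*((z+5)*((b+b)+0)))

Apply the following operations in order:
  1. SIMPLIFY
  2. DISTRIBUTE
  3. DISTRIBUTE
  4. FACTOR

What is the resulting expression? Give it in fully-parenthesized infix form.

Start: ((x+b)*((z+5)*((b+b)+0)))
Apply SIMPLIFY at RR (target: ((b+b)+0)): ((x+b)*((z+5)*((b+b)+0))) -> ((x+b)*((z+5)*(b+b)))
Apply DISTRIBUTE at root (target: ((x+b)*((z+5)*(b+b)))): ((x+b)*((z+5)*(b+b))) -> ((x*((z+5)*(b+b)))+(b*((z+5)*(b+b))))
Apply DISTRIBUTE at LR (target: ((z+5)*(b+b))): ((x*((z+5)*(b+b)))+(b*((z+5)*(b+b)))) -> ((x*(((z+5)*b)+((z+5)*b)))+(b*((z+5)*(b+b))))
Apply FACTOR at LR (target: (((z+5)*b)+((z+5)*b))): ((x*(((z+5)*b)+((z+5)*b)))+(b*((z+5)*(b+b)))) -> ((x*((z+5)*(b+b)))+(b*((z+5)*(b+b))))

Answer: ((x*((z+5)*(b+b)))+(b*((z+5)*(b+b))))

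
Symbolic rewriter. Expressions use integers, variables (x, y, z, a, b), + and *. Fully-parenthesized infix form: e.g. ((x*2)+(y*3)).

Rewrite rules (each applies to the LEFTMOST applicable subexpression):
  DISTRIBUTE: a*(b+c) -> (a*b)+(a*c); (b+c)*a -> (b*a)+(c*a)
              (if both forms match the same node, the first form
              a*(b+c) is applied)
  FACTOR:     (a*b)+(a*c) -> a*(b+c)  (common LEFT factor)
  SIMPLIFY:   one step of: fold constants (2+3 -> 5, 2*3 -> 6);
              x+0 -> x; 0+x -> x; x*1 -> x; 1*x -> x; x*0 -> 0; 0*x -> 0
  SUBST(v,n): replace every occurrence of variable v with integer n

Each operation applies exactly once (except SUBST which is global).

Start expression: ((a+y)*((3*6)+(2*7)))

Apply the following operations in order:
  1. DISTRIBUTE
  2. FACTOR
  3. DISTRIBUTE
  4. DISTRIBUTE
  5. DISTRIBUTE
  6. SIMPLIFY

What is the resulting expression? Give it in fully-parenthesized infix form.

Answer: (((a*18)+(y*(3*6)))+((a*(2*7))+(y*(2*7))))

Derivation:
Start: ((a+y)*((3*6)+(2*7)))
Apply DISTRIBUTE at root (target: ((a+y)*((3*6)+(2*7)))): ((a+y)*((3*6)+(2*7))) -> (((a+y)*(3*6))+((a+y)*(2*7)))
Apply FACTOR at root (target: (((a+y)*(3*6))+((a+y)*(2*7)))): (((a+y)*(3*6))+((a+y)*(2*7))) -> ((a+y)*((3*6)+(2*7)))
Apply DISTRIBUTE at root (target: ((a+y)*((3*6)+(2*7)))): ((a+y)*((3*6)+(2*7))) -> (((a+y)*(3*6))+((a+y)*(2*7)))
Apply DISTRIBUTE at L (target: ((a+y)*(3*6))): (((a+y)*(3*6))+((a+y)*(2*7))) -> (((a*(3*6))+(y*(3*6)))+((a+y)*(2*7)))
Apply DISTRIBUTE at R (target: ((a+y)*(2*7))): (((a*(3*6))+(y*(3*6)))+((a+y)*(2*7))) -> (((a*(3*6))+(y*(3*6)))+((a*(2*7))+(y*(2*7))))
Apply SIMPLIFY at LLR (target: (3*6)): (((a*(3*6))+(y*(3*6)))+((a*(2*7))+(y*(2*7)))) -> (((a*18)+(y*(3*6)))+((a*(2*7))+(y*(2*7))))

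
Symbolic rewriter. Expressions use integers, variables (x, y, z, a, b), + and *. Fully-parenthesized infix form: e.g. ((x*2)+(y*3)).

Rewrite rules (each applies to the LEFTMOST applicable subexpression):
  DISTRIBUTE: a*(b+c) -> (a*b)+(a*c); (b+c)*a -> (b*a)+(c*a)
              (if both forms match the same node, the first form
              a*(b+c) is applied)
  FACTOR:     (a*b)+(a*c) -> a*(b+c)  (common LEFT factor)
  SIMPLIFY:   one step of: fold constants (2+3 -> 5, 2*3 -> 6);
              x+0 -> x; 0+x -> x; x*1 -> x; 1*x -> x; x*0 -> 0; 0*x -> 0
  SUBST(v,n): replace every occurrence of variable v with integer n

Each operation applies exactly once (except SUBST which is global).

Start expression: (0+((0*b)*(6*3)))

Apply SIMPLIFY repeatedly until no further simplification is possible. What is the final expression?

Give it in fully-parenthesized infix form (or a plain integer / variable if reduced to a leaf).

Answer: 0

Derivation:
Start: (0+((0*b)*(6*3)))
Step 1: at root: (0+((0*b)*(6*3))) -> ((0*b)*(6*3)); overall: (0+((0*b)*(6*3))) -> ((0*b)*(6*3))
Step 2: at L: (0*b) -> 0; overall: ((0*b)*(6*3)) -> (0*(6*3))
Step 3: at root: (0*(6*3)) -> 0; overall: (0*(6*3)) -> 0
Fixed point: 0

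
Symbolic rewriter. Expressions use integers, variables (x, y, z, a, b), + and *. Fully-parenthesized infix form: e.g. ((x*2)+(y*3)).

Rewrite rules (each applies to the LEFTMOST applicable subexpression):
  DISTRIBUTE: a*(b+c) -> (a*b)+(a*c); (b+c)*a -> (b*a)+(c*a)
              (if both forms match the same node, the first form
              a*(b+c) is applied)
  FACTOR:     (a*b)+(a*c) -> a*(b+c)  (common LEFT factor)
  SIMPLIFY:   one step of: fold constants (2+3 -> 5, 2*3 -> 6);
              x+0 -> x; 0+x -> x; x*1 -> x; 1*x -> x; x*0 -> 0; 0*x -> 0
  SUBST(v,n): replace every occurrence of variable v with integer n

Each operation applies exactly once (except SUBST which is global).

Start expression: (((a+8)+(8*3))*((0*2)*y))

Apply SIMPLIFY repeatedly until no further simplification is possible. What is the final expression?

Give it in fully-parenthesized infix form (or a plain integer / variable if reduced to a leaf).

Start: (((a+8)+(8*3))*((0*2)*y))
Step 1: at LR: (8*3) -> 24; overall: (((a+8)+(8*3))*((0*2)*y)) -> (((a+8)+24)*((0*2)*y))
Step 2: at RL: (0*2) -> 0; overall: (((a+8)+24)*((0*2)*y)) -> (((a+8)+24)*(0*y))
Step 3: at R: (0*y) -> 0; overall: (((a+8)+24)*(0*y)) -> (((a+8)+24)*0)
Step 4: at root: (((a+8)+24)*0) -> 0; overall: (((a+8)+24)*0) -> 0
Fixed point: 0

Answer: 0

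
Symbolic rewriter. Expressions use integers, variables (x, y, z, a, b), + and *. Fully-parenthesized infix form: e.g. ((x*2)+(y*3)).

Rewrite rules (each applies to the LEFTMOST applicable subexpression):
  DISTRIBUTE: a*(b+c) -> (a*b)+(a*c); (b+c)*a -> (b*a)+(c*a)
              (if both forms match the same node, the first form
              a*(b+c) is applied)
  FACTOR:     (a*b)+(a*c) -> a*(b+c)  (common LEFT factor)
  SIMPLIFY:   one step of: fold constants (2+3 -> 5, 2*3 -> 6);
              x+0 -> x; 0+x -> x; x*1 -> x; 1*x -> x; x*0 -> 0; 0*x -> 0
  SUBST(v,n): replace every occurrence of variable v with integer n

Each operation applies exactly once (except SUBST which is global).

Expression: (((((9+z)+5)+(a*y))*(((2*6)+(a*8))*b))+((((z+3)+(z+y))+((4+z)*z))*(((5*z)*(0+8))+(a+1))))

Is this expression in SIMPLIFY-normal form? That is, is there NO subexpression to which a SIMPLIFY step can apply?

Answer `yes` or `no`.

Expression: (((((9+z)+5)+(a*y))*(((2*6)+(a*8))*b))+((((z+3)+(z+y))+((4+z)*z))*(((5*z)*(0+8))+(a+1))))
Scanning for simplifiable subexpressions (pre-order)...
  at root: (((((9+z)+5)+(a*y))*(((2*6)+(a*8))*b))+((((z+3)+(z+y))+((4+z)*z))*(((5*z)*(0+8))+(a+1)))) (not simplifiable)
  at L: ((((9+z)+5)+(a*y))*(((2*6)+(a*8))*b)) (not simplifiable)
  at LL: (((9+z)+5)+(a*y)) (not simplifiable)
  at LLL: ((9+z)+5) (not simplifiable)
  at LLLL: (9+z) (not simplifiable)
  at LLR: (a*y) (not simplifiable)
  at LR: (((2*6)+(a*8))*b) (not simplifiable)
  at LRL: ((2*6)+(a*8)) (not simplifiable)
  at LRLL: (2*6) (SIMPLIFIABLE)
  at LRLR: (a*8) (not simplifiable)
  at R: ((((z+3)+(z+y))+((4+z)*z))*(((5*z)*(0+8))+(a+1))) (not simplifiable)
  at RL: (((z+3)+(z+y))+((4+z)*z)) (not simplifiable)
  at RLL: ((z+3)+(z+y)) (not simplifiable)
  at RLLL: (z+3) (not simplifiable)
  at RLLR: (z+y) (not simplifiable)
  at RLR: ((4+z)*z) (not simplifiable)
  at RLRL: (4+z) (not simplifiable)
  at RR: (((5*z)*(0+8))+(a+1)) (not simplifiable)
  at RRL: ((5*z)*(0+8)) (not simplifiable)
  at RRLL: (5*z) (not simplifiable)
  at RRLR: (0+8) (SIMPLIFIABLE)
  at RRR: (a+1) (not simplifiable)
Found simplifiable subexpr at path LRLL: (2*6)
One SIMPLIFY step would give: (((((9+z)+5)+(a*y))*((12+(a*8))*b))+((((z+3)+(z+y))+((4+z)*z))*(((5*z)*(0+8))+(a+1))))
-> NOT in normal form.

Answer: no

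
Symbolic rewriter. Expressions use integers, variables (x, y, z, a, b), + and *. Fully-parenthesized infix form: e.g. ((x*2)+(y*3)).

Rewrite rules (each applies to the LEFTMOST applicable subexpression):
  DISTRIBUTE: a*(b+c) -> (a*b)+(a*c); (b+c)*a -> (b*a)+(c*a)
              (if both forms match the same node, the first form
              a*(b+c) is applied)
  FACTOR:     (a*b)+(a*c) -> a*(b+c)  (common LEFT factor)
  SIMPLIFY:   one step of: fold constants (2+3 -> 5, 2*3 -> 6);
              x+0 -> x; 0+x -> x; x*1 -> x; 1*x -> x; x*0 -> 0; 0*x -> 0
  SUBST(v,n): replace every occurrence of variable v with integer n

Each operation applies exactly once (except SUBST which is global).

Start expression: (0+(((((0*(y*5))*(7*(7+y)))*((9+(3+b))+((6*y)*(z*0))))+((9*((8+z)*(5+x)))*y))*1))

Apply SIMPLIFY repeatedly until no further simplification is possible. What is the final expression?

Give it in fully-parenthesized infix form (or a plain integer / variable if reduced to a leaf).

Answer: ((9*((8+z)*(5+x)))*y)

Derivation:
Start: (0+(((((0*(y*5))*(7*(7+y)))*((9+(3+b))+((6*y)*(z*0))))+((9*((8+z)*(5+x)))*y))*1))
Step 1: at root: (0+(((((0*(y*5))*(7*(7+y)))*((9+(3+b))+((6*y)*(z*0))))+((9*((8+z)*(5+x)))*y))*1)) -> (((((0*(y*5))*(7*(7+y)))*((9+(3+b))+((6*y)*(z*0))))+((9*((8+z)*(5+x)))*y))*1); overall: (0+(((((0*(y*5))*(7*(7+y)))*((9+(3+b))+((6*y)*(z*0))))+((9*((8+z)*(5+x)))*y))*1)) -> (((((0*(y*5))*(7*(7+y)))*((9+(3+b))+((6*y)*(z*0))))+((9*((8+z)*(5+x)))*y))*1)
Step 2: at root: (((((0*(y*5))*(7*(7+y)))*((9+(3+b))+((6*y)*(z*0))))+((9*((8+z)*(5+x)))*y))*1) -> ((((0*(y*5))*(7*(7+y)))*((9+(3+b))+((6*y)*(z*0))))+((9*((8+z)*(5+x)))*y)); overall: (((((0*(y*5))*(7*(7+y)))*((9+(3+b))+((6*y)*(z*0))))+((9*((8+z)*(5+x)))*y))*1) -> ((((0*(y*5))*(7*(7+y)))*((9+(3+b))+((6*y)*(z*0))))+((9*((8+z)*(5+x)))*y))
Step 3: at LLL: (0*(y*5)) -> 0; overall: ((((0*(y*5))*(7*(7+y)))*((9+(3+b))+((6*y)*(z*0))))+((9*((8+z)*(5+x)))*y)) -> (((0*(7*(7+y)))*((9+(3+b))+((6*y)*(z*0))))+((9*((8+z)*(5+x)))*y))
Step 4: at LL: (0*(7*(7+y))) -> 0; overall: (((0*(7*(7+y)))*((9+(3+b))+((6*y)*(z*0))))+((9*((8+z)*(5+x)))*y)) -> ((0*((9+(3+b))+((6*y)*(z*0))))+((9*((8+z)*(5+x)))*y))
Step 5: at L: (0*((9+(3+b))+((6*y)*(z*0)))) -> 0; overall: ((0*((9+(3+b))+((6*y)*(z*0))))+((9*((8+z)*(5+x)))*y)) -> (0+((9*((8+z)*(5+x)))*y))
Step 6: at root: (0+((9*((8+z)*(5+x)))*y)) -> ((9*((8+z)*(5+x)))*y); overall: (0+((9*((8+z)*(5+x)))*y)) -> ((9*((8+z)*(5+x)))*y)
Fixed point: ((9*((8+z)*(5+x)))*y)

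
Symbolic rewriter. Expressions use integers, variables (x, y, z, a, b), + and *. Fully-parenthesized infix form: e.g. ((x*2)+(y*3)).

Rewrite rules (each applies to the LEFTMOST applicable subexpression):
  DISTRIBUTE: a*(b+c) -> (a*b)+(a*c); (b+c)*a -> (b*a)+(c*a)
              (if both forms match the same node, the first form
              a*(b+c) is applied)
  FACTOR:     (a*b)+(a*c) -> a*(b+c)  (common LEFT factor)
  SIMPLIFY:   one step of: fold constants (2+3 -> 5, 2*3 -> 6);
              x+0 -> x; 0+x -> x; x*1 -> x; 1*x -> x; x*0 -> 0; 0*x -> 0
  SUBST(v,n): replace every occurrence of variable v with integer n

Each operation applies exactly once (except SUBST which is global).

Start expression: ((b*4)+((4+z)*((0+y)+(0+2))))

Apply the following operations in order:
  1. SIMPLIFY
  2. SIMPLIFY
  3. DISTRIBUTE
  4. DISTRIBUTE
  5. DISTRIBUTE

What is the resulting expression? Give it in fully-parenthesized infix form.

Start: ((b*4)+((4+z)*((0+y)+(0+2))))
Apply SIMPLIFY at RRL (target: (0+y)): ((b*4)+((4+z)*((0+y)+(0+2)))) -> ((b*4)+((4+z)*(y+(0+2))))
Apply SIMPLIFY at RRR (target: (0+2)): ((b*4)+((4+z)*(y+(0+2)))) -> ((b*4)+((4+z)*(y+2)))
Apply DISTRIBUTE at R (target: ((4+z)*(y+2))): ((b*4)+((4+z)*(y+2))) -> ((b*4)+(((4+z)*y)+((4+z)*2)))
Apply DISTRIBUTE at RL (target: ((4+z)*y)): ((b*4)+(((4+z)*y)+((4+z)*2))) -> ((b*4)+(((4*y)+(z*y))+((4+z)*2)))
Apply DISTRIBUTE at RR (target: ((4+z)*2)): ((b*4)+(((4*y)+(z*y))+((4+z)*2))) -> ((b*4)+(((4*y)+(z*y))+((4*2)+(z*2))))

Answer: ((b*4)+(((4*y)+(z*y))+((4*2)+(z*2))))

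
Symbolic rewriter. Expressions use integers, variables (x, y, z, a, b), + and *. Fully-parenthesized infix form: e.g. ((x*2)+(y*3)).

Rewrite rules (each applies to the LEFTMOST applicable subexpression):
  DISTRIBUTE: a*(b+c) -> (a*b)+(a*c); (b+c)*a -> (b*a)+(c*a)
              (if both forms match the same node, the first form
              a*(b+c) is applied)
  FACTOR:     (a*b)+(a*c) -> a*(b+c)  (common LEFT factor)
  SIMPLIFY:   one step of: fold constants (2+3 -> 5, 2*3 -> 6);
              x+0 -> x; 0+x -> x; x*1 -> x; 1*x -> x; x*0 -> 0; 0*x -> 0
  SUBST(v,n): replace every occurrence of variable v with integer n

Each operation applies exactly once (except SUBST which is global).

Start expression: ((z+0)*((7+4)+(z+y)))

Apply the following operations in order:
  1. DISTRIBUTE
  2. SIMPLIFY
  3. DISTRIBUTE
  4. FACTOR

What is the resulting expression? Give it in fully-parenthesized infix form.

Start: ((z+0)*((7+4)+(z+y)))
Apply DISTRIBUTE at root (target: ((z+0)*((7+4)+(z+y)))): ((z+0)*((7+4)+(z+y))) -> (((z+0)*(7+4))+((z+0)*(z+y)))
Apply SIMPLIFY at LL (target: (z+0)): (((z+0)*(7+4))+((z+0)*(z+y))) -> ((z*(7+4))+((z+0)*(z+y)))
Apply DISTRIBUTE at L (target: (z*(7+4))): ((z*(7+4))+((z+0)*(z+y))) -> (((z*7)+(z*4))+((z+0)*(z+y)))
Apply FACTOR at L (target: ((z*7)+(z*4))): (((z*7)+(z*4))+((z+0)*(z+y))) -> ((z*(7+4))+((z+0)*(z+y)))

Answer: ((z*(7+4))+((z+0)*(z+y)))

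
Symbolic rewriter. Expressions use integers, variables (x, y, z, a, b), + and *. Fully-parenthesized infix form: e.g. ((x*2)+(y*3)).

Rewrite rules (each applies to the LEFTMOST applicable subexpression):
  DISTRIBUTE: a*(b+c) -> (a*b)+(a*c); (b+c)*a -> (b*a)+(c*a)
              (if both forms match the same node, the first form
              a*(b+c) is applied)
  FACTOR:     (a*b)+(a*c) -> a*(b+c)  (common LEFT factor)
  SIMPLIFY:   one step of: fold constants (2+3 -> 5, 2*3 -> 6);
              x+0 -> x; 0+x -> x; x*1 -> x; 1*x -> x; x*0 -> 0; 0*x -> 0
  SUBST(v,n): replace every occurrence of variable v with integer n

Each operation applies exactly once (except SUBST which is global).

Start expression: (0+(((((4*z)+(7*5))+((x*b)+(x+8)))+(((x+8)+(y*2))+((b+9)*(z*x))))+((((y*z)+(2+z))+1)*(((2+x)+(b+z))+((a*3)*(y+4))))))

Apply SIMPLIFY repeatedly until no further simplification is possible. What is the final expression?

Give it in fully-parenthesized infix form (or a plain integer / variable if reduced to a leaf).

Answer: (((((4*z)+35)+((x*b)+(x+8)))+(((x+8)+(y*2))+((b+9)*(z*x))))+((((y*z)+(2+z))+1)*(((2+x)+(b+z))+((a*3)*(y+4)))))

Derivation:
Start: (0+(((((4*z)+(7*5))+((x*b)+(x+8)))+(((x+8)+(y*2))+((b+9)*(z*x))))+((((y*z)+(2+z))+1)*(((2+x)+(b+z))+((a*3)*(y+4))))))
Step 1: at root: (0+(((((4*z)+(7*5))+((x*b)+(x+8)))+(((x+8)+(y*2))+((b+9)*(z*x))))+((((y*z)+(2+z))+1)*(((2+x)+(b+z))+((a*3)*(y+4)))))) -> (((((4*z)+(7*5))+((x*b)+(x+8)))+(((x+8)+(y*2))+((b+9)*(z*x))))+((((y*z)+(2+z))+1)*(((2+x)+(b+z))+((a*3)*(y+4))))); overall: (0+(((((4*z)+(7*5))+((x*b)+(x+8)))+(((x+8)+(y*2))+((b+9)*(z*x))))+((((y*z)+(2+z))+1)*(((2+x)+(b+z))+((a*3)*(y+4)))))) -> (((((4*z)+(7*5))+((x*b)+(x+8)))+(((x+8)+(y*2))+((b+9)*(z*x))))+((((y*z)+(2+z))+1)*(((2+x)+(b+z))+((a*3)*(y+4)))))
Step 2: at LLLR: (7*5) -> 35; overall: (((((4*z)+(7*5))+((x*b)+(x+8)))+(((x+8)+(y*2))+((b+9)*(z*x))))+((((y*z)+(2+z))+1)*(((2+x)+(b+z))+((a*3)*(y+4))))) -> (((((4*z)+35)+((x*b)+(x+8)))+(((x+8)+(y*2))+((b+9)*(z*x))))+((((y*z)+(2+z))+1)*(((2+x)+(b+z))+((a*3)*(y+4)))))
Fixed point: (((((4*z)+35)+((x*b)+(x+8)))+(((x+8)+(y*2))+((b+9)*(z*x))))+((((y*z)+(2+z))+1)*(((2+x)+(b+z))+((a*3)*(y+4)))))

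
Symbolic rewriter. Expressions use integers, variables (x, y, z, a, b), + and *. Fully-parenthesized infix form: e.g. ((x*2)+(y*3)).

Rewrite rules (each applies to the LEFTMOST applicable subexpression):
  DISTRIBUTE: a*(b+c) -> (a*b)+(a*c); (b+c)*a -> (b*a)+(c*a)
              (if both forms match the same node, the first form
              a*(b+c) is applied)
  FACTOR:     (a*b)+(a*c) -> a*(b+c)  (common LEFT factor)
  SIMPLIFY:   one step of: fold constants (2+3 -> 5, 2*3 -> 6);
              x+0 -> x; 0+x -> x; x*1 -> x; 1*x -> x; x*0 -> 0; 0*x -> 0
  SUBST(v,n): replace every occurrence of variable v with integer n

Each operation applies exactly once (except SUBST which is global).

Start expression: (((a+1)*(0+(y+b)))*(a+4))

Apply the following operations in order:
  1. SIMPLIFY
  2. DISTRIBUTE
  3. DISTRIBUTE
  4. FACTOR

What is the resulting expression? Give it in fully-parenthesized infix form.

Start: (((a+1)*(0+(y+b)))*(a+4))
Apply SIMPLIFY at LR (target: (0+(y+b))): (((a+1)*(0+(y+b)))*(a+4)) -> (((a+1)*(y+b))*(a+4))
Apply DISTRIBUTE at root (target: (((a+1)*(y+b))*(a+4))): (((a+1)*(y+b))*(a+4)) -> ((((a+1)*(y+b))*a)+(((a+1)*(y+b))*4))
Apply DISTRIBUTE at LL (target: ((a+1)*(y+b))): ((((a+1)*(y+b))*a)+(((a+1)*(y+b))*4)) -> (((((a+1)*y)+((a+1)*b))*a)+(((a+1)*(y+b))*4))
Apply FACTOR at LL (target: (((a+1)*y)+((a+1)*b))): (((((a+1)*y)+((a+1)*b))*a)+(((a+1)*(y+b))*4)) -> ((((a+1)*(y+b))*a)+(((a+1)*(y+b))*4))

Answer: ((((a+1)*(y+b))*a)+(((a+1)*(y+b))*4))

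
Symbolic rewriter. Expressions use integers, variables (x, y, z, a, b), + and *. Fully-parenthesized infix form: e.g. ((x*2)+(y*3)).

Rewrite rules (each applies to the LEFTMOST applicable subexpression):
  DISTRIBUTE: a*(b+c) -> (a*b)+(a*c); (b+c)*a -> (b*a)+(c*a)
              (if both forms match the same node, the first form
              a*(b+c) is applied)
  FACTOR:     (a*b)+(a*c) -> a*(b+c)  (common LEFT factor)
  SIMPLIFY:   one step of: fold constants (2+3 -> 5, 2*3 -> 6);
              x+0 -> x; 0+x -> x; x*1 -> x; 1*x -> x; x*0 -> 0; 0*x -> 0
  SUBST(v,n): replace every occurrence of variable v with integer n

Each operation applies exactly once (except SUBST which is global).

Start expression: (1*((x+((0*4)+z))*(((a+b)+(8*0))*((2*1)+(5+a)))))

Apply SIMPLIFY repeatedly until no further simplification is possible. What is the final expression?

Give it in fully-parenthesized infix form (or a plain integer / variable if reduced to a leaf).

Start: (1*((x+((0*4)+z))*(((a+b)+(8*0))*((2*1)+(5+a)))))
Step 1: at root: (1*((x+((0*4)+z))*(((a+b)+(8*0))*((2*1)+(5+a))))) -> ((x+((0*4)+z))*(((a+b)+(8*0))*((2*1)+(5+a)))); overall: (1*((x+((0*4)+z))*(((a+b)+(8*0))*((2*1)+(5+a))))) -> ((x+((0*4)+z))*(((a+b)+(8*0))*((2*1)+(5+a))))
Step 2: at LRL: (0*4) -> 0; overall: ((x+((0*4)+z))*(((a+b)+(8*0))*((2*1)+(5+a)))) -> ((x+(0+z))*(((a+b)+(8*0))*((2*1)+(5+a))))
Step 3: at LR: (0+z) -> z; overall: ((x+(0+z))*(((a+b)+(8*0))*((2*1)+(5+a)))) -> ((x+z)*(((a+b)+(8*0))*((2*1)+(5+a))))
Step 4: at RLR: (8*0) -> 0; overall: ((x+z)*(((a+b)+(8*0))*((2*1)+(5+a)))) -> ((x+z)*(((a+b)+0)*((2*1)+(5+a))))
Step 5: at RL: ((a+b)+0) -> (a+b); overall: ((x+z)*(((a+b)+0)*((2*1)+(5+a)))) -> ((x+z)*((a+b)*((2*1)+(5+a))))
Step 6: at RRL: (2*1) -> 2; overall: ((x+z)*((a+b)*((2*1)+(5+a)))) -> ((x+z)*((a+b)*(2+(5+a))))
Fixed point: ((x+z)*((a+b)*(2+(5+a))))

Answer: ((x+z)*((a+b)*(2+(5+a))))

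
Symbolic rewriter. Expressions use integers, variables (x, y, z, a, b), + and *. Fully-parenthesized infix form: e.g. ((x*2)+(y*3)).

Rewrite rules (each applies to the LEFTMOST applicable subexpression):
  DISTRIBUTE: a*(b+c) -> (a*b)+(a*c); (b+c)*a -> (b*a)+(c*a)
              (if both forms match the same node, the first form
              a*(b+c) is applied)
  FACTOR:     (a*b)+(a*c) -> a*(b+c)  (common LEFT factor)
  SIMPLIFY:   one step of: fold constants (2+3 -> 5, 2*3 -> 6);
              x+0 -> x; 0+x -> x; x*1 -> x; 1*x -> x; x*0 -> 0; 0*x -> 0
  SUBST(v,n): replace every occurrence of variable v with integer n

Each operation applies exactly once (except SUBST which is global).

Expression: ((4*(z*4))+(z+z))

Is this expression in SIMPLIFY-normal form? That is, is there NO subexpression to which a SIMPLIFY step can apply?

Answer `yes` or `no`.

Expression: ((4*(z*4))+(z+z))
Scanning for simplifiable subexpressions (pre-order)...
  at root: ((4*(z*4))+(z+z)) (not simplifiable)
  at L: (4*(z*4)) (not simplifiable)
  at LR: (z*4) (not simplifiable)
  at R: (z+z) (not simplifiable)
Result: no simplifiable subexpression found -> normal form.

Answer: yes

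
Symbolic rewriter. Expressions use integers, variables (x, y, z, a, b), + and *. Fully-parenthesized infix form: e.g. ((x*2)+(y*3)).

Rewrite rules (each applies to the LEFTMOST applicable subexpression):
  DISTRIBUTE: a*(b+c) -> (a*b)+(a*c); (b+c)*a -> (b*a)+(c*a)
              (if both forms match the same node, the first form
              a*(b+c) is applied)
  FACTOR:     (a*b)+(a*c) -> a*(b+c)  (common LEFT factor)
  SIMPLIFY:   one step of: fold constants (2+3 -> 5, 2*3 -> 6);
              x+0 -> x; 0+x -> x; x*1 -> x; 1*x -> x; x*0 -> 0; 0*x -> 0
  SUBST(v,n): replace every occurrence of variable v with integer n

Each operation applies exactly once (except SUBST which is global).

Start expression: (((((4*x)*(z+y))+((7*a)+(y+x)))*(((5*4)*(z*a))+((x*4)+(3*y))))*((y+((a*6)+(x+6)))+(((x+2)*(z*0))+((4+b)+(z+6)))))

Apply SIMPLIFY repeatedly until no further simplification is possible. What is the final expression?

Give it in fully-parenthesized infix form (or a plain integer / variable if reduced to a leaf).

Start: (((((4*x)*(z+y))+((7*a)+(y+x)))*(((5*4)*(z*a))+((x*4)+(3*y))))*((y+((a*6)+(x+6)))+(((x+2)*(z*0))+((4+b)+(z+6)))))
Step 1: at LRLL: (5*4) -> 20; overall: (((((4*x)*(z+y))+((7*a)+(y+x)))*(((5*4)*(z*a))+((x*4)+(3*y))))*((y+((a*6)+(x+6)))+(((x+2)*(z*0))+((4+b)+(z+6))))) -> (((((4*x)*(z+y))+((7*a)+(y+x)))*((20*(z*a))+((x*4)+(3*y))))*((y+((a*6)+(x+6)))+(((x+2)*(z*0))+((4+b)+(z+6)))))
Step 2: at RRLR: (z*0) -> 0; overall: (((((4*x)*(z+y))+((7*a)+(y+x)))*((20*(z*a))+((x*4)+(3*y))))*((y+((a*6)+(x+6)))+(((x+2)*(z*0))+((4+b)+(z+6))))) -> (((((4*x)*(z+y))+((7*a)+(y+x)))*((20*(z*a))+((x*4)+(3*y))))*((y+((a*6)+(x+6)))+(((x+2)*0)+((4+b)+(z+6)))))
Step 3: at RRL: ((x+2)*0) -> 0; overall: (((((4*x)*(z+y))+((7*a)+(y+x)))*((20*(z*a))+((x*4)+(3*y))))*((y+((a*6)+(x+6)))+(((x+2)*0)+((4+b)+(z+6))))) -> (((((4*x)*(z+y))+((7*a)+(y+x)))*((20*(z*a))+((x*4)+(3*y))))*((y+((a*6)+(x+6)))+(0+((4+b)+(z+6)))))
Step 4: at RR: (0+((4+b)+(z+6))) -> ((4+b)+(z+6)); overall: (((((4*x)*(z+y))+((7*a)+(y+x)))*((20*(z*a))+((x*4)+(3*y))))*((y+((a*6)+(x+6)))+(0+((4+b)+(z+6))))) -> (((((4*x)*(z+y))+((7*a)+(y+x)))*((20*(z*a))+((x*4)+(3*y))))*((y+((a*6)+(x+6)))+((4+b)+(z+6))))
Fixed point: (((((4*x)*(z+y))+((7*a)+(y+x)))*((20*(z*a))+((x*4)+(3*y))))*((y+((a*6)+(x+6)))+((4+b)+(z+6))))

Answer: (((((4*x)*(z+y))+((7*a)+(y+x)))*((20*(z*a))+((x*4)+(3*y))))*((y+((a*6)+(x+6)))+((4+b)+(z+6))))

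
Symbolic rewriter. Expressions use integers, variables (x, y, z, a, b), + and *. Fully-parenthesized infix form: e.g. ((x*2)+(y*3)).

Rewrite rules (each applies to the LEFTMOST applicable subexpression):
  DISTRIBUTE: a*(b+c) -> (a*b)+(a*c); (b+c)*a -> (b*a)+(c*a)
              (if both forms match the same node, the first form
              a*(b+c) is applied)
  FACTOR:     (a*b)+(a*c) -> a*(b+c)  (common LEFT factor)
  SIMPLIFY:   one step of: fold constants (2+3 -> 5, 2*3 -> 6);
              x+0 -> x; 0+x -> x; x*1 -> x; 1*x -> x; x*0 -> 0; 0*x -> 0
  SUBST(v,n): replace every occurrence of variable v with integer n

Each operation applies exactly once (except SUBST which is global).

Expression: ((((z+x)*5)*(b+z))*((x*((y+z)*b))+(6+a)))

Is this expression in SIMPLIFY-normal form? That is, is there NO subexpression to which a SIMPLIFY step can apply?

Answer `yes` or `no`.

Expression: ((((z+x)*5)*(b+z))*((x*((y+z)*b))+(6+a)))
Scanning for simplifiable subexpressions (pre-order)...
  at root: ((((z+x)*5)*(b+z))*((x*((y+z)*b))+(6+a))) (not simplifiable)
  at L: (((z+x)*5)*(b+z)) (not simplifiable)
  at LL: ((z+x)*5) (not simplifiable)
  at LLL: (z+x) (not simplifiable)
  at LR: (b+z) (not simplifiable)
  at R: ((x*((y+z)*b))+(6+a)) (not simplifiable)
  at RL: (x*((y+z)*b)) (not simplifiable)
  at RLR: ((y+z)*b) (not simplifiable)
  at RLRL: (y+z) (not simplifiable)
  at RR: (6+a) (not simplifiable)
Result: no simplifiable subexpression found -> normal form.

Answer: yes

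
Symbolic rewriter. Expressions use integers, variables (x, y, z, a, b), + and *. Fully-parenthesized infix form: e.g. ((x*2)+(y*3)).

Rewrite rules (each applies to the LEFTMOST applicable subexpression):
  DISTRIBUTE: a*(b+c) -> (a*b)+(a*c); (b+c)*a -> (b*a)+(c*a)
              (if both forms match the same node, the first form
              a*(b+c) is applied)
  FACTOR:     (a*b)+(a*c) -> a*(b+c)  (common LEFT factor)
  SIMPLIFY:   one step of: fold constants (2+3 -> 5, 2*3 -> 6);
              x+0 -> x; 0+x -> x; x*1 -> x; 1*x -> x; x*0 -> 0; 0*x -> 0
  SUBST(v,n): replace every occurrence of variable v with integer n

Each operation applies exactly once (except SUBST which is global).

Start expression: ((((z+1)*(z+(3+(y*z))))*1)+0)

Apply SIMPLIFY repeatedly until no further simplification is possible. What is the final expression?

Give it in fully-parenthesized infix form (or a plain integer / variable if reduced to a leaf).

Answer: ((z+1)*(z+(3+(y*z))))

Derivation:
Start: ((((z+1)*(z+(3+(y*z))))*1)+0)
Step 1: at root: ((((z+1)*(z+(3+(y*z))))*1)+0) -> (((z+1)*(z+(3+(y*z))))*1); overall: ((((z+1)*(z+(3+(y*z))))*1)+0) -> (((z+1)*(z+(3+(y*z))))*1)
Step 2: at root: (((z+1)*(z+(3+(y*z))))*1) -> ((z+1)*(z+(3+(y*z)))); overall: (((z+1)*(z+(3+(y*z))))*1) -> ((z+1)*(z+(3+(y*z))))
Fixed point: ((z+1)*(z+(3+(y*z))))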